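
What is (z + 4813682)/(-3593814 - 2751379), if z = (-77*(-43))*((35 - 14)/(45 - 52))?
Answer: -4803749/6345193 ≈ -0.75707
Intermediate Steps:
z = -9933 (z = 3311*(21/(-7)) = 3311*(21*(-⅐)) = 3311*(-3) = -9933)
(z + 4813682)/(-3593814 - 2751379) = (-9933 + 4813682)/(-3593814 - 2751379) = 4803749/(-6345193) = 4803749*(-1/6345193) = -4803749/6345193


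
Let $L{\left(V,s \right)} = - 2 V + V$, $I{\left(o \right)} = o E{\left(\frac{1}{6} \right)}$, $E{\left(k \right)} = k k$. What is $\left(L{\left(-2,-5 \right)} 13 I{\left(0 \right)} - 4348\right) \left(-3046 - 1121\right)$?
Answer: $18118116$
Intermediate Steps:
$E{\left(k \right)} = k^{2}$
$I{\left(o \right)} = \frac{o}{36}$ ($I{\left(o \right)} = o \left(\frac{1}{6}\right)^{2} = \frac{o}{36}$)
$L{\left(V,s \right)} = - V$
$\left(L{\left(-2,-5 \right)} 13 I{\left(0 \right)} - 4348\right) \left(-3046 - 1121\right) = \left(\left(-1\right) \left(-2\right) 13 \cdot \frac{1}{36} \cdot 0 - 4348\right) \left(-3046 - 1121\right) = \left(2 \cdot 13 \cdot 0 - 4348\right) \left(-4167\right) = \left(26 \cdot 0 - 4348\right) \left(-4167\right) = \left(0 - 4348\right) \left(-4167\right) = \left(-4348\right) \left(-4167\right) = 18118116$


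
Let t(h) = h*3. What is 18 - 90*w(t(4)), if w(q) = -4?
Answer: 378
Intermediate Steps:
t(h) = 3*h
18 - 90*w(t(4)) = 18 - 90*(-4) = 18 + 360 = 378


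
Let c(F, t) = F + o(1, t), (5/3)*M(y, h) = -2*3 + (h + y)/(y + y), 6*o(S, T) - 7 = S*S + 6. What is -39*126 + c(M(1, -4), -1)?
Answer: -29497/6 ≈ -4916.2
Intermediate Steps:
o(S, T) = 13/6 + S**2/6 (o(S, T) = 7/6 + (S*S + 6)/6 = 7/6 + (S**2 + 6)/6 = 7/6 + (6 + S**2)/6 = 7/6 + (1 + S**2/6) = 13/6 + S**2/6)
M(y, h) = -18/5 + 3*(h + y)/(10*y) (M(y, h) = 3*(-2*3 + (h + y)/(y + y))/5 = 3*(-6 + (h + y)/((2*y)))/5 = 3*(-6 + (h + y)*(1/(2*y)))/5 = 3*(-6 + (h + y)/(2*y))/5 = -18/5 + 3*(h + y)/(10*y))
c(F, t) = 7/3 + F (c(F, t) = F + (13/6 + (1/6)*1**2) = F + (13/6 + (1/6)*1) = F + (13/6 + 1/6) = F + 7/3 = 7/3 + F)
-39*126 + c(M(1, -4), -1) = -39*126 + (7/3 + (3/10)*(-4 - 11*1)/1) = -4914 + (7/3 + (3/10)*1*(-4 - 11)) = -4914 + (7/3 + (3/10)*1*(-15)) = -4914 + (7/3 - 9/2) = -4914 - 13/6 = -29497/6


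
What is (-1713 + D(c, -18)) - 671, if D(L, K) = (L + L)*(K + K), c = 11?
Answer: -3176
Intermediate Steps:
D(L, K) = 4*K*L (D(L, K) = (2*L)*(2*K) = 4*K*L)
(-1713 + D(c, -18)) - 671 = (-1713 + 4*(-18)*11) - 671 = (-1713 - 792) - 671 = -2505 - 671 = -3176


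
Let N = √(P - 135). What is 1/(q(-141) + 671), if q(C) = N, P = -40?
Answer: 671/450416 - 5*I*√7/450416 ≈ 0.0014897 - 2.937e-5*I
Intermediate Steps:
N = 5*I*√7 (N = √(-40 - 135) = √(-175) = 5*I*√7 ≈ 13.229*I)
q(C) = 5*I*√7
1/(q(-141) + 671) = 1/(5*I*√7 + 671) = 1/(671 + 5*I*√7)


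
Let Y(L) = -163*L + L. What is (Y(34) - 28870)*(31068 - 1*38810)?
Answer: 266154476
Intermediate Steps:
Y(L) = -162*L
(Y(34) - 28870)*(31068 - 1*38810) = (-162*34 - 28870)*(31068 - 1*38810) = (-5508 - 28870)*(31068 - 38810) = -34378*(-7742) = 266154476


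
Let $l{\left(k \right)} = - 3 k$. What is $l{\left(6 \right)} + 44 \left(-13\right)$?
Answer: $-590$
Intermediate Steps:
$l{\left(6 \right)} + 44 \left(-13\right) = \left(-3\right) 6 + 44 \left(-13\right) = -18 - 572 = -590$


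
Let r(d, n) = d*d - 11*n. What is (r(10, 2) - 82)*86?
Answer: -344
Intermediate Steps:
r(d, n) = d**2 - 11*n
(r(10, 2) - 82)*86 = ((10**2 - 11*2) - 82)*86 = ((100 - 22) - 82)*86 = (78 - 82)*86 = -4*86 = -344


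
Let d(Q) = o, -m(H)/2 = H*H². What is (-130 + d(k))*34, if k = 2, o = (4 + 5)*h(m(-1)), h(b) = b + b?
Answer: -3196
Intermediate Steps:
m(H) = -2*H³ (m(H) = -2*H*H² = -2*H³)
h(b) = 2*b
o = 36 (o = (4 + 5)*(2*(-2*(-1)³)) = 9*(2*(-2*(-1))) = 9*(2*2) = 9*4 = 36)
d(Q) = 36
(-130 + d(k))*34 = (-130 + 36)*34 = -94*34 = -3196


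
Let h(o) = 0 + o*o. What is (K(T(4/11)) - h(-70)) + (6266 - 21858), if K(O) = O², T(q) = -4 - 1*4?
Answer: -20428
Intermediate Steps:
T(q) = -8 (T(q) = -4 - 4 = -8)
h(o) = o² (h(o) = 0 + o² = o²)
(K(T(4/11)) - h(-70)) + (6266 - 21858) = ((-8)² - 1*(-70)²) + (6266 - 21858) = (64 - 1*4900) - 15592 = (64 - 4900) - 15592 = -4836 - 15592 = -20428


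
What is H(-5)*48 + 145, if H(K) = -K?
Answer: 385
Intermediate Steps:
H(-5)*48 + 145 = -1*(-5)*48 + 145 = 5*48 + 145 = 240 + 145 = 385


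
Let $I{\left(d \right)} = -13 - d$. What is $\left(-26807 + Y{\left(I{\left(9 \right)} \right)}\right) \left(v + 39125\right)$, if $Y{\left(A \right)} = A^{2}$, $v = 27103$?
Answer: $-1743319644$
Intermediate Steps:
$\left(-26807 + Y{\left(I{\left(9 \right)} \right)}\right) \left(v + 39125\right) = \left(-26807 + \left(-13 - 9\right)^{2}\right) \left(27103 + 39125\right) = \left(-26807 + \left(-13 - 9\right)^{2}\right) 66228 = \left(-26807 + \left(-22\right)^{2}\right) 66228 = \left(-26807 + 484\right) 66228 = \left(-26323\right) 66228 = -1743319644$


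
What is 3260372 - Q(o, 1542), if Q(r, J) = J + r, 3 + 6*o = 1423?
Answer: 9775780/3 ≈ 3.2586e+6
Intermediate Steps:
o = 710/3 (o = -1/2 + (1/6)*1423 = -1/2 + 1423/6 = 710/3 ≈ 236.67)
3260372 - Q(o, 1542) = 3260372 - (1542 + 710/3) = 3260372 - 1*5336/3 = 3260372 - 5336/3 = 9775780/3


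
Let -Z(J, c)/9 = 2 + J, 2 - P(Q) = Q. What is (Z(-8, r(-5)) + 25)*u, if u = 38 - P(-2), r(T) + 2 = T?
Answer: 2686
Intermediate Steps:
P(Q) = 2 - Q
r(T) = -2 + T
Z(J, c) = -18 - 9*J (Z(J, c) = -9*(2 + J) = -18 - 9*J)
u = 34 (u = 38 - (2 - 1*(-2)) = 38 - (2 + 2) = 38 - 1*4 = 38 - 4 = 34)
(Z(-8, r(-5)) + 25)*u = ((-18 - 9*(-8)) + 25)*34 = ((-18 + 72) + 25)*34 = (54 + 25)*34 = 79*34 = 2686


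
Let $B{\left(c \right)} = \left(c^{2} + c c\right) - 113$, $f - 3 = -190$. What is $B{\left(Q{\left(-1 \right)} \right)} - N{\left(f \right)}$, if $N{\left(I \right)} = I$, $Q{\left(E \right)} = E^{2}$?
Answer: $76$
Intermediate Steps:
$f = -187$ ($f = 3 - 190 = -187$)
$B{\left(c \right)} = -113 + 2 c^{2}$ ($B{\left(c \right)} = \left(c^{2} + c^{2}\right) - 113 = 2 c^{2} - 113 = -113 + 2 c^{2}$)
$B{\left(Q{\left(-1 \right)} \right)} - N{\left(f \right)} = \left(-113 + 2 \left(\left(-1\right)^{2}\right)^{2}\right) - -187 = \left(-113 + 2 \cdot 1^{2}\right) + 187 = \left(-113 + 2 \cdot 1\right) + 187 = \left(-113 + 2\right) + 187 = -111 + 187 = 76$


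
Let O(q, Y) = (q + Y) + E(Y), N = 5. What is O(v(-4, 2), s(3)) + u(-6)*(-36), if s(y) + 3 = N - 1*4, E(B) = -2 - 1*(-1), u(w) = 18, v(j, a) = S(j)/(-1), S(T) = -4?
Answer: -647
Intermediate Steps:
v(j, a) = 4 (v(j, a) = -4/(-1) = -4*(-1) = 4)
E(B) = -1 (E(B) = -2 + 1 = -1)
s(y) = -2 (s(y) = -3 + (5 - 1*4) = -3 + (5 - 4) = -3 + 1 = -2)
O(q, Y) = -1 + Y + q (O(q, Y) = (q + Y) - 1 = (Y + q) - 1 = -1 + Y + q)
O(v(-4, 2), s(3)) + u(-6)*(-36) = (-1 - 2 + 4) + 18*(-36) = 1 - 648 = -647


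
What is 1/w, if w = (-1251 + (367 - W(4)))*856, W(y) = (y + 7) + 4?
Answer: -1/769544 ≈ -1.2995e-6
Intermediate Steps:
W(y) = 11 + y (W(y) = (7 + y) + 4 = 11 + y)
w = -769544 (w = (-1251 + (367 - (11 + 4)))*856 = (-1251 + (367 - 1*15))*856 = (-1251 + (367 - 15))*856 = (-1251 + 352)*856 = -899*856 = -769544)
1/w = 1/(-769544) = -1/769544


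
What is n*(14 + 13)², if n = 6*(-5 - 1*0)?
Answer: -21870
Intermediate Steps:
n = -30 (n = 6*(-5 + 0) = 6*(-5) = -30)
n*(14 + 13)² = -30*(14 + 13)² = -30*27² = -30*729 = -21870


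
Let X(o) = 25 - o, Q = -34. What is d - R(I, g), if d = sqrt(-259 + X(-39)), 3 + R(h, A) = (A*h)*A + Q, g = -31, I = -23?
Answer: 22140 + I*sqrt(195) ≈ 22140.0 + 13.964*I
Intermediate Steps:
R(h, A) = -37 + h*A**2 (R(h, A) = -3 + ((A*h)*A - 34) = -3 + (h*A**2 - 34) = -3 + (-34 + h*A**2) = -37 + h*A**2)
d = I*sqrt(195) (d = sqrt(-259 + (25 - 1*(-39))) = sqrt(-259 + (25 + 39)) = sqrt(-259 + 64) = sqrt(-195) = I*sqrt(195) ≈ 13.964*I)
d - R(I, g) = I*sqrt(195) - (-37 - 23*(-31)**2) = I*sqrt(195) - (-37 - 23*961) = I*sqrt(195) - (-37 - 22103) = I*sqrt(195) - 1*(-22140) = I*sqrt(195) + 22140 = 22140 + I*sqrt(195)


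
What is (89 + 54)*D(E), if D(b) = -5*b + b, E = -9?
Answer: 5148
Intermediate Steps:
D(b) = -4*b
(89 + 54)*D(E) = (89 + 54)*(-4*(-9)) = 143*36 = 5148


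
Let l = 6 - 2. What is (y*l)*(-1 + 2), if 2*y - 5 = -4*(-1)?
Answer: 18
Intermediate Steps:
l = 4
y = 9/2 (y = 5/2 + (-4*(-1))/2 = 5/2 + (½)*4 = 5/2 + 2 = 9/2 ≈ 4.5000)
(y*l)*(-1 + 2) = ((9/2)*4)*(-1 + 2) = 18*1 = 18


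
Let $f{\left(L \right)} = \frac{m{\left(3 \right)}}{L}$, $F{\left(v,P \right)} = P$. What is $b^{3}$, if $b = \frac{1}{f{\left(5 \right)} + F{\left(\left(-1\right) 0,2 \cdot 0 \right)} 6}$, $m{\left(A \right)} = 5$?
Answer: $1$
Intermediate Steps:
$f{\left(L \right)} = \frac{5}{L}$
$b = 1$ ($b = \frac{1}{\frac{5}{5} + 2 \cdot 0 \cdot 6} = \frac{1}{5 \cdot \frac{1}{5} + 0 \cdot 6} = \frac{1}{1 + 0} = 1^{-1} = 1$)
$b^{3} = 1^{3} = 1$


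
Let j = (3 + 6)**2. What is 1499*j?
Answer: 121419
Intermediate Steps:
j = 81 (j = 9**2 = 81)
1499*j = 1499*81 = 121419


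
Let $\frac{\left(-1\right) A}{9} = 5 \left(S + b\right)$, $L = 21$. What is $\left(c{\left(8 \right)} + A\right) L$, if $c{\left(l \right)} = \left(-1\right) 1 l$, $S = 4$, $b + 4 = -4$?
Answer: $3612$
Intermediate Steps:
$b = -8$ ($b = -4 - 4 = -8$)
$c{\left(l \right)} = - l$
$A = 180$ ($A = - 9 \cdot 5 \left(4 - 8\right) = - 9 \cdot 5 \left(-4\right) = \left(-9\right) \left(-20\right) = 180$)
$\left(c{\left(8 \right)} + A\right) L = \left(\left(-1\right) 8 + 180\right) 21 = \left(-8 + 180\right) 21 = 172 \cdot 21 = 3612$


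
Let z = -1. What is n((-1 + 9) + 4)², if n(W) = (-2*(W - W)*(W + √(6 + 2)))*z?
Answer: 0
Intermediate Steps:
n(W) = 0 (n(W) = -2*(W - W)*(W + √(6 + 2))*(-1) = -0*(W + √8)*(-1) = -0*(W + 2*√2)*(-1) = -2*0*(-1) = 0*(-1) = 0)
n((-1 + 9) + 4)² = 0² = 0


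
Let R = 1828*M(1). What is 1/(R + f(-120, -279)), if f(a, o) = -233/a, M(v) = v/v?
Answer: 120/219593 ≈ 0.00054647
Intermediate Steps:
M(v) = 1
R = 1828 (R = 1828*1 = 1828)
1/(R + f(-120, -279)) = 1/(1828 - 233/(-120)) = 1/(1828 - 233*(-1/120)) = 1/(1828 + 233/120) = 1/(219593/120) = 120/219593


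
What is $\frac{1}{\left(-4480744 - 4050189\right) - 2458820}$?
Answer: $- \frac{1}{10989753} \approx -9.0994 \cdot 10^{-8}$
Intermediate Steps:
$\frac{1}{\left(-4480744 - 4050189\right) - 2458820} = \frac{1}{-8530933 - 2458820} = \frac{1}{-10989753} = - \frac{1}{10989753}$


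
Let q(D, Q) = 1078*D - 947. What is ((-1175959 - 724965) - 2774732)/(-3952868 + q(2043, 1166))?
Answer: 4675656/1751461 ≈ 2.6696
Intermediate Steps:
q(D, Q) = -947 + 1078*D
((-1175959 - 724965) - 2774732)/(-3952868 + q(2043, 1166)) = ((-1175959 - 724965) - 2774732)/(-3952868 + (-947 + 1078*2043)) = (-1900924 - 2774732)/(-3952868 + (-947 + 2202354)) = -4675656/(-3952868 + 2201407) = -4675656/(-1751461) = -4675656*(-1/1751461) = 4675656/1751461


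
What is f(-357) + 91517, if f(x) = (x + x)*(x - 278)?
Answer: 544907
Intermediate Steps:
f(x) = 2*x*(-278 + x) (f(x) = (2*x)*(-278 + x) = 2*x*(-278 + x))
f(-357) + 91517 = 2*(-357)*(-278 - 357) + 91517 = 2*(-357)*(-635) + 91517 = 453390 + 91517 = 544907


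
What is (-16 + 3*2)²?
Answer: 100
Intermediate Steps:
(-16 + 3*2)² = (-16 + 6)² = (-10)² = 100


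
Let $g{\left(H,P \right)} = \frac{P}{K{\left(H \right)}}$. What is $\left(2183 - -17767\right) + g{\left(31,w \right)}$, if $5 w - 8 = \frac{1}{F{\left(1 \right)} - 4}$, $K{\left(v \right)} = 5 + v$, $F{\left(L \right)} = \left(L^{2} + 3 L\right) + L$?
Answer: $\frac{399001}{20} \approx 19950.0$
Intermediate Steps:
$F{\left(L \right)} = L^{2} + 4 L$
$w = \frac{9}{5}$ ($w = \frac{8}{5} + \frac{1}{5 \left(1 \left(4 + 1\right) - 4\right)} = \frac{8}{5} + \frac{1}{5 \left(1 \cdot 5 - 4\right)} = \frac{8}{5} + \frac{1}{5 \left(5 - 4\right)} = \frac{8}{5} + \frac{1}{5 \cdot 1} = \frac{8}{5} + \frac{1}{5} \cdot 1 = \frac{8}{5} + \frac{1}{5} = \frac{9}{5} \approx 1.8$)
$g{\left(H,P \right)} = \frac{P}{5 + H}$
$\left(2183 - -17767\right) + g{\left(31,w \right)} = \left(2183 - -17767\right) + \frac{9}{5 \left(5 + 31\right)} = \left(2183 + 17767\right) + \frac{9}{5 \cdot 36} = 19950 + \frac{9}{5} \cdot \frac{1}{36} = 19950 + \frac{1}{20} = \frac{399001}{20}$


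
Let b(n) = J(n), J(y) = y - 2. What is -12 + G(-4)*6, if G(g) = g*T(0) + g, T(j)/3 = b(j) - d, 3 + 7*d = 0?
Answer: 540/7 ≈ 77.143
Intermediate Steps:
d = -3/7 (d = -3/7 + (1/7)*0 = -3/7 + 0 = -3/7 ≈ -0.42857)
J(y) = -2 + y
b(n) = -2 + n
T(j) = -33/7 + 3*j (T(j) = 3*((-2 + j) - 1*(-3/7)) = 3*((-2 + j) + 3/7) = 3*(-11/7 + j) = -33/7 + 3*j)
G(g) = -26*g/7 (G(g) = g*(-33/7 + 3*0) + g = g*(-33/7 + 0) + g = g*(-33/7) + g = -33*g/7 + g = -26*g/7)
-12 + G(-4)*6 = -12 - 26/7*(-4)*6 = -12 + (104/7)*6 = -12 + 624/7 = 540/7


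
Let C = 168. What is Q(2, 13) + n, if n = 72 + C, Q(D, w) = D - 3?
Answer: 239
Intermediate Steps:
Q(D, w) = -3 + D
n = 240 (n = 72 + 168 = 240)
Q(2, 13) + n = (-3 + 2) + 240 = -1 + 240 = 239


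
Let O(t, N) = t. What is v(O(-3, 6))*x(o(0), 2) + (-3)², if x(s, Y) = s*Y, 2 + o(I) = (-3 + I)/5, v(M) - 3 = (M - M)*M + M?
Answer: 9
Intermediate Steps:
v(M) = 3 + M (v(M) = 3 + ((M - M)*M + M) = 3 + (0*M + M) = 3 + (0 + M) = 3 + M)
o(I) = -13/5 + I/5 (o(I) = -2 + (-3 + I)/5 = -2 + (-3 + I)*(⅕) = -2 + (-⅗ + I/5) = -13/5 + I/5)
x(s, Y) = Y*s
v(O(-3, 6))*x(o(0), 2) + (-3)² = (3 - 3)*(2*(-13/5 + (⅕)*0)) + (-3)² = 0*(2*(-13/5 + 0)) + 9 = 0*(2*(-13/5)) + 9 = 0*(-26/5) + 9 = 0 + 9 = 9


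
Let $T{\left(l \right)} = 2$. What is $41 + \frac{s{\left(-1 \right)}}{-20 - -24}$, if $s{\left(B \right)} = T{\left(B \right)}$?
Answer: $\frac{83}{2} \approx 41.5$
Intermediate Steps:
$s{\left(B \right)} = 2$
$41 + \frac{s{\left(-1 \right)}}{-20 - -24} = 41 + \frac{2}{-20 - -24} = 41 + \frac{2}{-20 + 24} = 41 + \frac{2}{4} = 41 + 2 \cdot \frac{1}{4} = 41 + \frac{1}{2} = \frac{83}{2}$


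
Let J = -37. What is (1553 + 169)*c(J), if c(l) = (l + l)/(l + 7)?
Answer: 21238/5 ≈ 4247.6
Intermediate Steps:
c(l) = 2*l/(7 + l) (c(l) = (2*l)/(7 + l) = 2*l/(7 + l))
(1553 + 169)*c(J) = (1553 + 169)*(2*(-37)/(7 - 37)) = 1722*(2*(-37)/(-30)) = 1722*(2*(-37)*(-1/30)) = 1722*(37/15) = 21238/5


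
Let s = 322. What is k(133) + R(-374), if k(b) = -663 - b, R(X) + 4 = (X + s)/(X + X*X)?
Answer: -55800826/69751 ≈ -800.00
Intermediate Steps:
R(X) = -4 + (322 + X)/(X + X**2) (R(X) = -4 + (X + 322)/(X + X*X) = -4 + (322 + X)/(X + X**2))
k(133) + R(-374) = (-663 - 1*133) + (322 - 4*(-374)**2 - 3*(-374))/((-374)*(1 - 374)) = (-663 - 133) - 1/374*(322 - 4*139876 + 1122)/(-373) = -796 - 1/374*(-1/373)*(322 - 559504 + 1122) = -796 - 1/374*(-1/373)*(-558060) = -796 - 279030/69751 = -55800826/69751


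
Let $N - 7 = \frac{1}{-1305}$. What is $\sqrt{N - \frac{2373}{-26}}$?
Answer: $\frac{\sqrt{12570118730}}{11310} \approx 9.913$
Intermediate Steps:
$N = \frac{9134}{1305}$ ($N = 7 + \frac{1}{-1305} = 7 - \frac{1}{1305} = \frac{9134}{1305} \approx 6.9992$)
$\sqrt{N - \frac{2373}{-26}} = \sqrt{\frac{9134}{1305} - \frac{2373}{-26}} = \sqrt{\frac{9134}{1305} - - \frac{2373}{26}} = \sqrt{\frac{9134}{1305} + \frac{2373}{26}} = \sqrt{\frac{3334249}{33930}} = \frac{\sqrt{12570118730}}{11310}$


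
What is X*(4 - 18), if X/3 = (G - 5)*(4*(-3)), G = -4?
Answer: -4536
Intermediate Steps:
X = 324 (X = 3*((-4 - 5)*(4*(-3))) = 3*(-9*(-12)) = 3*108 = 324)
X*(4 - 18) = 324*(4 - 18) = 324*(-14) = -4536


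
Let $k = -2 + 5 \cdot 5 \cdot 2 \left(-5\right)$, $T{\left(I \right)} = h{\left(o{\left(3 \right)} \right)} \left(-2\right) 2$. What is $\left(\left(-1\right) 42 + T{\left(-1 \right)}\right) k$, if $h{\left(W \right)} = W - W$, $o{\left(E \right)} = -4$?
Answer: $10584$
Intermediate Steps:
$h{\left(W \right)} = 0$
$T{\left(I \right)} = 0$ ($T{\left(I \right)} = 0 \left(-2\right) 2 = 0 \cdot 2 = 0$)
$k = -252$ ($k = -2 + 25 \cdot 2 \left(-5\right) = -2 + 50 \left(-5\right) = -2 - 250 = -252$)
$\left(\left(-1\right) 42 + T{\left(-1 \right)}\right) k = \left(\left(-1\right) 42 + 0\right) \left(-252\right) = \left(-42 + 0\right) \left(-252\right) = \left(-42\right) \left(-252\right) = 10584$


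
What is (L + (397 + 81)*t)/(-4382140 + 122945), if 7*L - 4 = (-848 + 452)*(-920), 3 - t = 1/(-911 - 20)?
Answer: -49790624/3965310545 ≈ -0.012557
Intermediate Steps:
t = 2794/931 (t = 3 - 1/(-911 - 20) = 3 - 1/(-931) = 3 - 1*(-1/931) = 3 + 1/931 = 2794/931 ≈ 3.0011)
L = 364324/7 (L = 4/7 + ((-848 + 452)*(-920))/7 = 4/7 + (-396*(-920))/7 = 4/7 + (1/7)*364320 = 4/7 + 364320/7 = 364324/7 ≈ 52046.)
(L + (397 + 81)*t)/(-4382140 + 122945) = (364324/7 + (397 + 81)*(2794/931))/(-4382140 + 122945) = (364324/7 + 478*(2794/931))/(-4259195) = (364324/7 + 1335532/931)*(-1/4259195) = (49790624/931)*(-1/4259195) = -49790624/3965310545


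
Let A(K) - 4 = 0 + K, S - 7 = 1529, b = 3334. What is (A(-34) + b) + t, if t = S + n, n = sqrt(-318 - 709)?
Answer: 4840 + I*sqrt(1027) ≈ 4840.0 + 32.047*I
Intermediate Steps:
n = I*sqrt(1027) (n = sqrt(-1027) = I*sqrt(1027) ≈ 32.047*I)
S = 1536 (S = 7 + 1529 = 1536)
A(K) = 4 + K (A(K) = 4 + (0 + K) = 4 + K)
t = 1536 + I*sqrt(1027) ≈ 1536.0 + 32.047*I
(A(-34) + b) + t = ((4 - 34) + 3334) + (1536 + I*sqrt(1027)) = (-30 + 3334) + (1536 + I*sqrt(1027)) = 3304 + (1536 + I*sqrt(1027)) = 4840 + I*sqrt(1027)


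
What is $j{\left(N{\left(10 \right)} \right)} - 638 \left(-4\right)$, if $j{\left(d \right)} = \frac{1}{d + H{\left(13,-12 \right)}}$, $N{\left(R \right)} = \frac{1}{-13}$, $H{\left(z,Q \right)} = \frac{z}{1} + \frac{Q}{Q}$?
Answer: $\frac{461925}{181} \approx 2552.1$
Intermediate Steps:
$H{\left(z,Q \right)} = 1 + z$ ($H{\left(z,Q \right)} = z 1 + 1 = z + 1 = 1 + z$)
$N{\left(R \right)} = - \frac{1}{13}$
$j{\left(d \right)} = \frac{1}{14 + d}$ ($j{\left(d \right)} = \frac{1}{d + \left(1 + 13\right)} = \frac{1}{d + 14} = \frac{1}{14 + d}$)
$j{\left(N{\left(10 \right)} \right)} - 638 \left(-4\right) = \frac{1}{14 - \frac{1}{13}} - 638 \left(-4\right) = \frac{1}{\frac{181}{13}} - -2552 = \frac{13}{181} + 2552 = \frac{461925}{181}$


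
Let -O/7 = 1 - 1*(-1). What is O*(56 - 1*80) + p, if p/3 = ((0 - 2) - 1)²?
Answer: 363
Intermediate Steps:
O = -14 (O = -7*(1 - 1*(-1)) = -7*(1 + 1) = -7*2 = -14)
p = 27 (p = 3*((0 - 2) - 1)² = 3*(-2 - 1)² = 3*(-3)² = 3*9 = 27)
O*(56 - 1*80) + p = -14*(56 - 1*80) + 27 = -14*(56 - 80) + 27 = -14*(-24) + 27 = 336 + 27 = 363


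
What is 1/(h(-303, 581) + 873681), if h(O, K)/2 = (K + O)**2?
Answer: 1/1028249 ≈ 9.7253e-7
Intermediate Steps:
h(O, K) = 2*(K + O)**2
1/(h(-303, 581) + 873681) = 1/(2*(581 - 303)**2 + 873681) = 1/(2*278**2 + 873681) = 1/(2*77284 + 873681) = 1/(154568 + 873681) = 1/1028249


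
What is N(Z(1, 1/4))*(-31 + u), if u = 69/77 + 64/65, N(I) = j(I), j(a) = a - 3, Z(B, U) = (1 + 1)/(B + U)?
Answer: 145742/3575 ≈ 40.767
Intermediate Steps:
Z(B, U) = 2/(B + U)
j(a) = -3 + a
N(I) = -3 + I
u = 9413/5005 (u = 69*(1/77) + 64*(1/65) = 69/77 + 64/65 = 9413/5005 ≈ 1.8807)
N(Z(1, 1/4))*(-31 + u) = (-3 + 2/(1 + 1/4))*(-31 + 9413/5005) = (-3 + 2/(1 + 1/4))*(-145742/5005) = (-3 + 2/(5/4))*(-145742/5005) = (-3 + 2*(4/5))*(-145742/5005) = (-3 + 8/5)*(-145742/5005) = -7/5*(-145742/5005) = 145742/3575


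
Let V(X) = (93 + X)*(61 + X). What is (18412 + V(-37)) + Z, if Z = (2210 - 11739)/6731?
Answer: 132968107/6731 ≈ 19755.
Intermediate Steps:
V(X) = (61 + X)*(93 + X)
Z = -9529/6731 (Z = -9529*1/6731 = -9529/6731 ≈ -1.4157)
(18412 + V(-37)) + Z = (18412 + (5673 + (-37)² + 154*(-37))) - 9529/6731 = (18412 + (5673 + 1369 - 5698)) - 9529/6731 = (18412 + 1344) - 9529/6731 = 19756 - 9529/6731 = 132968107/6731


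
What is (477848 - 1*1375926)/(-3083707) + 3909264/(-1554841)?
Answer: -10658656266050/4794674075587 ≈ -2.2230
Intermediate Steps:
(477848 - 1*1375926)/(-3083707) + 3909264/(-1554841) = (477848 - 1375926)*(-1/3083707) + 3909264*(-1/1554841) = -898078*(-1/3083707) - 3909264/1554841 = 898078/3083707 - 3909264/1554841 = -10658656266050/4794674075587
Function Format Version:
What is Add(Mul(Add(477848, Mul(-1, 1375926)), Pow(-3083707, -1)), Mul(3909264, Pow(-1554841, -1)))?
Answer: Rational(-10658656266050, 4794674075587) ≈ -2.2230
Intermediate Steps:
Add(Mul(Add(477848, Mul(-1, 1375926)), Pow(-3083707, -1)), Mul(3909264, Pow(-1554841, -1))) = Add(Mul(Add(477848, -1375926), Rational(-1, 3083707)), Mul(3909264, Rational(-1, 1554841))) = Add(Mul(-898078, Rational(-1, 3083707)), Rational(-3909264, 1554841)) = Add(Rational(898078, 3083707), Rational(-3909264, 1554841)) = Rational(-10658656266050, 4794674075587)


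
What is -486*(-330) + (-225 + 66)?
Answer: 160221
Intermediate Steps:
-486*(-330) + (-225 + 66) = 160380 - 159 = 160221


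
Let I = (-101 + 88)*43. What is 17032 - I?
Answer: 17591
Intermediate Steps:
I = -559 (I = -13*43 = -559)
17032 - I = 17032 - 1*(-559) = 17032 + 559 = 17591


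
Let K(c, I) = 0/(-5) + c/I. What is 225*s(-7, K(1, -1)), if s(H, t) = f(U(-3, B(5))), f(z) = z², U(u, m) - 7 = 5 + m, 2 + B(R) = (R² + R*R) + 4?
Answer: 921600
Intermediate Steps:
K(c, I) = c/I (K(c, I) = 0*(-⅕) + c/I = 0 + c/I = c/I)
B(R) = 2 + 2*R² (B(R) = -2 + ((R² + R*R) + 4) = -2 + ((R² + R²) + 4) = -2 + (2*R² + 4) = -2 + (4 + 2*R²) = 2 + 2*R²)
U(u, m) = 12 + m (U(u, m) = 7 + (5 + m) = 12 + m)
s(H, t) = 4096 (s(H, t) = (12 + (2 + 2*5²))² = (12 + (2 + 2*25))² = (12 + (2 + 50))² = (12 + 52)² = 64² = 4096)
225*s(-7, K(1, -1)) = 225*4096 = 921600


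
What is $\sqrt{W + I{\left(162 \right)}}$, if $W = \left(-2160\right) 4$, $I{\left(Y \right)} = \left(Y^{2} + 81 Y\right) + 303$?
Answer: $\sqrt{31029} \approx 176.15$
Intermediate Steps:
$I{\left(Y \right)} = 303 + Y^{2} + 81 Y$
$W = -8640$
$\sqrt{W + I{\left(162 \right)}} = \sqrt{-8640 + \left(303 + 162^{2} + 81 \cdot 162\right)} = \sqrt{-8640 + \left(303 + 26244 + 13122\right)} = \sqrt{-8640 + 39669} = \sqrt{31029}$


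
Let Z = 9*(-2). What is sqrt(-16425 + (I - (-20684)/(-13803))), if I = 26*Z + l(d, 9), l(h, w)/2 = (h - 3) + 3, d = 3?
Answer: 11*I*sqrt(26592100635)/13803 ≈ 129.96*I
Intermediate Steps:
l(h, w) = 2*h (l(h, w) = 2*((h - 3) + 3) = 2*((-3 + h) + 3) = 2*h)
Z = -18
I = -462 (I = 26*(-18) + 2*3 = -468 + 6 = -462)
sqrt(-16425 + (I - (-20684)/(-13803))) = sqrt(-16425 + (-462 - (-20684)/(-13803))) = sqrt(-16425 + (-462 - (-20684)*(-1)/13803)) = sqrt(-16425 + (-462 - 1*20684/13803)) = sqrt(-16425 + (-462 - 20684/13803)) = sqrt(-16425 - 6397670/13803) = sqrt(-233111945/13803) = 11*I*sqrt(26592100635)/13803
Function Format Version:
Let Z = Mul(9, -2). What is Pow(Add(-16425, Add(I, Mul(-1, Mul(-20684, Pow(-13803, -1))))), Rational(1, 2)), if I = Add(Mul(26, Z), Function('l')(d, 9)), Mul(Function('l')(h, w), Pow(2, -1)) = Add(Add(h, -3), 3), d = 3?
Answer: Mul(Rational(11, 13803), I, Pow(26592100635, Rational(1, 2))) ≈ Mul(129.96, I)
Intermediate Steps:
Function('l')(h, w) = Mul(2, h) (Function('l')(h, w) = Mul(2, Add(Add(h, -3), 3)) = Mul(2, Add(Add(-3, h), 3)) = Mul(2, h))
Z = -18
I = -462 (I = Add(Mul(26, -18), Mul(2, 3)) = Add(-468, 6) = -462)
Pow(Add(-16425, Add(I, Mul(-1, Mul(-20684, Pow(-13803, -1))))), Rational(1, 2)) = Pow(Add(-16425, Add(-462, Mul(-1, Mul(-20684, Pow(-13803, -1))))), Rational(1, 2)) = Pow(Add(-16425, Add(-462, Mul(-1, Mul(-20684, Rational(-1, 13803))))), Rational(1, 2)) = Pow(Add(-16425, Add(-462, Mul(-1, Rational(20684, 13803)))), Rational(1, 2)) = Pow(Add(-16425, Add(-462, Rational(-20684, 13803))), Rational(1, 2)) = Pow(Add(-16425, Rational(-6397670, 13803)), Rational(1, 2)) = Pow(Rational(-233111945, 13803), Rational(1, 2)) = Mul(Rational(11, 13803), I, Pow(26592100635, Rational(1, 2)))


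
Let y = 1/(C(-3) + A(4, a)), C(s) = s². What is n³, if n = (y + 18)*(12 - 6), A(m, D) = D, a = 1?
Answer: 160103007/125 ≈ 1.2808e+6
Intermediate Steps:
y = ⅒ (y = 1/((-3)² + 1) = 1/(9 + 1) = 1/10 = ⅒ ≈ 0.10000)
n = 543/5 (n = (⅒ + 18)*(12 - 6) = (181/10)*6 = 543/5 ≈ 108.60)
n³ = (543/5)³ = 160103007/125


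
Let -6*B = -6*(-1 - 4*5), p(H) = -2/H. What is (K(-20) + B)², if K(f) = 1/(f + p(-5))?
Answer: 4255969/9604 ≈ 443.15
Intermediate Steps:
B = -21 (B = -(-1)*(-1 - 4*5) = -(-1)*(-1 - 20) = -(-1)*(-21) = -⅙*126 = -21)
K(f) = 1/(⅖ + f) (K(f) = 1/(f - 2/(-5)) = 1/(f - 2*(-⅕)) = 1/(f + ⅖) = 1/(⅖ + f))
(K(-20) + B)² = (5/(2 + 5*(-20)) - 21)² = (5/(2 - 100) - 21)² = (5/(-98) - 21)² = (5*(-1/98) - 21)² = (-5/98 - 21)² = (-2063/98)² = 4255969/9604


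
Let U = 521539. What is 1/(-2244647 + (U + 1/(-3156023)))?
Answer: -3156023/5438168479485 ≈ -5.8035e-7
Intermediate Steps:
1/(-2244647 + (U + 1/(-3156023))) = 1/(-2244647 + (521539 + 1/(-3156023))) = 1/(-2244647 + (521539 - 1/3156023)) = 1/(-2244647 + 1645989079396/3156023) = 1/(-5438168479485/3156023) = -3156023/5438168479485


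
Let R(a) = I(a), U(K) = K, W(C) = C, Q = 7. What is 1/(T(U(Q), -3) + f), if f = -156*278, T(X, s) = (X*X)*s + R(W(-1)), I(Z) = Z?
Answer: -1/43516 ≈ -2.2980e-5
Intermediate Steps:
R(a) = a
T(X, s) = -1 + s*X² (T(X, s) = (X*X)*s - 1 = X²*s - 1 = s*X² - 1 = -1 + s*X²)
f = -43368
1/(T(U(Q), -3) + f) = 1/((-1 - 3*7²) - 43368) = 1/((-1 - 3*49) - 43368) = 1/((-1 - 147) - 43368) = 1/(-148 - 43368) = 1/(-43516) = -1/43516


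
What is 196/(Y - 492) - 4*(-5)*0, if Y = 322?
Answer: -98/85 ≈ -1.1529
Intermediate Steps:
196/(Y - 492) - 4*(-5)*0 = 196/(322 - 492) - 4*(-5)*0 = 196/(-170) + 20*0 = -1/170*196 + 0 = -98/85 + 0 = -98/85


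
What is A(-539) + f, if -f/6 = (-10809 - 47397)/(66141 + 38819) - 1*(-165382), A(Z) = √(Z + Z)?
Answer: -26037654771/26240 + 7*I*√22 ≈ -9.9229e+5 + 32.833*I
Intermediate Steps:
A(Z) = √2*√Z (A(Z) = √(2*Z) = √2*√Z)
f = -26037654771/26240 (f = -6*((-10809 - 47397)/(66141 + 38819) - 1*(-165382)) = -6*(-58206/104960 + 165382) = -6*(-58206*1/104960 + 165382) = -6*(-29103/52480 + 165382) = -6*8679218257/52480 = -26037654771/26240 ≈ -9.9229e+5)
A(-539) + f = √2*√(-539) - 26037654771/26240 = √2*(7*I*√11) - 26037654771/26240 = 7*I*√22 - 26037654771/26240 = -26037654771/26240 + 7*I*√22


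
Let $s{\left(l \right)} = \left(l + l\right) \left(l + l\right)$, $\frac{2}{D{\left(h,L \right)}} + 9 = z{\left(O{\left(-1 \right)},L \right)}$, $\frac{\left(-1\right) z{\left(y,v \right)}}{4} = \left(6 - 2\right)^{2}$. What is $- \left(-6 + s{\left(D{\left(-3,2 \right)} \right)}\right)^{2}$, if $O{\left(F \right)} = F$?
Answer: $- \frac{1021313764}{28398241} \approx -35.964$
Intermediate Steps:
$z{\left(y,v \right)} = -64$ ($z{\left(y,v \right)} = - 4 \left(6 - 2\right)^{2} = - 4 \cdot 4^{2} = \left(-4\right) 16 = -64$)
$D{\left(h,L \right)} = - \frac{2}{73}$ ($D{\left(h,L \right)} = \frac{2}{-9 - 64} = \frac{2}{-73} = 2 \left(- \frac{1}{73}\right) = - \frac{2}{73}$)
$s{\left(l \right)} = 4 l^{2}$ ($s{\left(l \right)} = 2 l 2 l = 4 l^{2}$)
$- \left(-6 + s{\left(D{\left(-3,2 \right)} \right)}\right)^{2} = - \left(-6 + 4 \left(- \frac{2}{73}\right)^{2}\right)^{2} = - \left(-6 + 4 \cdot \frac{4}{5329}\right)^{2} = - \left(-6 + \frac{16}{5329}\right)^{2} = - \left(- \frac{31958}{5329}\right)^{2} = \left(-1\right) \frac{1021313764}{28398241} = - \frac{1021313764}{28398241}$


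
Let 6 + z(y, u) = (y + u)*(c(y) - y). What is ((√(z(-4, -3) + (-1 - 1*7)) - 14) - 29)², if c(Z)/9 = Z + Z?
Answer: (43 - √462)² ≈ 462.50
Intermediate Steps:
c(Z) = 18*Z (c(Z) = 9*(Z + Z) = 9*(2*Z) = 18*Z)
z(y, u) = -6 + 17*y*(u + y) (z(y, u) = -6 + (y + u)*(18*y - y) = -6 + (u + y)*(17*y) = -6 + 17*y*(u + y))
((√(z(-4, -3) + (-1 - 1*7)) - 14) - 29)² = ((√((-6 + 17*(-4)² + 17*(-3)*(-4)) + (-1 - 1*7)) - 14) - 29)² = ((√((-6 + 17*16 + 204) + (-1 - 7)) - 14) - 29)² = ((√((-6 + 272 + 204) - 8) - 14) - 29)² = ((√(470 - 8) - 14) - 29)² = ((√462 - 14) - 29)² = ((-14 + √462) - 29)² = (-43 + √462)²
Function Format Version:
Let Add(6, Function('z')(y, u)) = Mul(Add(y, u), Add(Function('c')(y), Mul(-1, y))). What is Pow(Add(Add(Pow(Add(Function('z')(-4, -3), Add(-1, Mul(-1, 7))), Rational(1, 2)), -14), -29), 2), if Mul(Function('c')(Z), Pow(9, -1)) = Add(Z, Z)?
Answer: Pow(Add(43, Mul(-1, Pow(462, Rational(1, 2)))), 2) ≈ 462.50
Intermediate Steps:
Function('c')(Z) = Mul(18, Z) (Function('c')(Z) = Mul(9, Add(Z, Z)) = Mul(9, Mul(2, Z)) = Mul(18, Z))
Function('z')(y, u) = Add(-6, Mul(17, y, Add(u, y))) (Function('z')(y, u) = Add(-6, Mul(Add(y, u), Add(Mul(18, y), Mul(-1, y)))) = Add(-6, Mul(Add(u, y), Mul(17, y))) = Add(-6, Mul(17, y, Add(u, y))))
Pow(Add(Add(Pow(Add(Function('z')(-4, -3), Add(-1, Mul(-1, 7))), Rational(1, 2)), -14), -29), 2) = Pow(Add(Add(Pow(Add(Add(-6, Mul(17, Pow(-4, 2)), Mul(17, -3, -4)), Add(-1, Mul(-1, 7))), Rational(1, 2)), -14), -29), 2) = Pow(Add(Add(Pow(Add(Add(-6, Mul(17, 16), 204), Add(-1, -7)), Rational(1, 2)), -14), -29), 2) = Pow(Add(Add(Pow(Add(Add(-6, 272, 204), -8), Rational(1, 2)), -14), -29), 2) = Pow(Add(Add(Pow(Add(470, -8), Rational(1, 2)), -14), -29), 2) = Pow(Add(Add(Pow(462, Rational(1, 2)), -14), -29), 2) = Pow(Add(Add(-14, Pow(462, Rational(1, 2))), -29), 2) = Pow(Add(-43, Pow(462, Rational(1, 2))), 2)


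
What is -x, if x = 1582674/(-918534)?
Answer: 263779/153089 ≈ 1.7230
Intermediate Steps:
x = -263779/153089 (x = 1582674*(-1/918534) = -263779/153089 ≈ -1.7230)
-x = -1*(-263779/153089) = 263779/153089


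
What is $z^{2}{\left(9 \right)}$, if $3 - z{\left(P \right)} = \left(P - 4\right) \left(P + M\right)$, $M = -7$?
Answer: $49$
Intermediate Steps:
$z{\left(P \right)} = 3 - \left(-7 + P\right) \left(-4 + P\right)$ ($z{\left(P \right)} = 3 - \left(P - 4\right) \left(P - 7\right) = 3 - \left(-4 + P\right) \left(-7 + P\right) = 3 - \left(-7 + P\right) \left(-4 + P\right)$)
$z^{2}{\left(9 \right)} = \left(-25 - 9^{2} + 11 \cdot 9\right)^{2} = \left(-25 - 81 + 99\right)^{2} = \left(-7\right)^{2} = 49$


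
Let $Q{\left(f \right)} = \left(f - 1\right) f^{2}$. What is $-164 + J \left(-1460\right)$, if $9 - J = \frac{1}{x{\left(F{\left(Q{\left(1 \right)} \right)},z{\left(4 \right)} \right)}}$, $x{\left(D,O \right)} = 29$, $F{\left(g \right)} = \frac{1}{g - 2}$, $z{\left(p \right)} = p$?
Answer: $- \frac{384356}{29} \approx -13254.0$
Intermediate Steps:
$Q{\left(f \right)} = f^{2} \left(-1 + f\right)$ ($Q{\left(f \right)} = \left(-1 + f\right) f^{2} = f^{2} \left(-1 + f\right)$)
$F{\left(g \right)} = \frac{1}{-2 + g}$
$J = \frac{260}{29}$ ($J = 9 - \frac{1}{29} = \frac{260}{29} \approx 8.9655$)
$-164 + J \left(-1460\right) = -164 + \frac{260}{29} \left(-1460\right) = -164 - \frac{379600}{29} = - \frac{384356}{29}$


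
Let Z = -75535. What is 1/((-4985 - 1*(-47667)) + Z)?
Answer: -1/32853 ≈ -3.0439e-5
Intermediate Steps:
1/((-4985 - 1*(-47667)) + Z) = 1/((-4985 - 1*(-47667)) - 75535) = 1/((-4985 + 47667) - 75535) = 1/(42682 - 75535) = 1/(-32853) = -1/32853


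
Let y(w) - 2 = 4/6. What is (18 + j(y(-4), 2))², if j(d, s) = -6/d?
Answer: 3969/16 ≈ 248.06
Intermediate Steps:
y(w) = 8/3 (y(w) = 2 + 4/6 = 2 + 4*(⅙) = 2 + ⅔ = 8/3)
(18 + j(y(-4), 2))² = (18 - 6/8/3)² = (18 - 6*3/8)² = (18 - 9/4)² = (63/4)² = 3969/16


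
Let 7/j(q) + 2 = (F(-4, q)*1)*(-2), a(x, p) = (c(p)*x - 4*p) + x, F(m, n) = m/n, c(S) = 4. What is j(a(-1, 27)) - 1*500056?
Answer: -117013895/234 ≈ -5.0006e+5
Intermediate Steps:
a(x, p) = -4*p + 5*x (a(x, p) = (4*x - 4*p) + x = (-4*p + 4*x) + x = -4*p + 5*x)
j(q) = 7/(-2 + 8/q) (j(q) = 7/(-2 + (-4/q*1)*(-2)) = 7/(-2 - 4/q*(-2)) = 7/(-2 + 8/q))
j(a(-1, 27)) - 1*500056 = -7*(-4*27 + 5*(-1))/(-8 + 2*(-4*27 + 5*(-1))) - 1*500056 = -7*(-108 - 5)/(-8 + 2*(-108 - 5)) - 500056 = -7*(-113)/(-8 + 2*(-113)) - 500056 = -7*(-113)/(-8 - 226) - 500056 = -7*(-113)/(-234) - 500056 = -7*(-113)*(-1/234) - 500056 = -791/234 - 500056 = -117013895/234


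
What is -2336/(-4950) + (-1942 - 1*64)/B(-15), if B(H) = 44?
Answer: -223339/4950 ≈ -45.119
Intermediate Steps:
-2336/(-4950) + (-1942 - 1*64)/B(-15) = -2336/(-4950) + (-1942 - 1*64)/44 = -2336*(-1/4950) + (-1942 - 64)*(1/44) = 1168/2475 - 2006*1/44 = 1168/2475 - 1003/22 = -223339/4950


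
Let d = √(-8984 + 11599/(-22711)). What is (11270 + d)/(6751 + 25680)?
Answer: 1610/4633 + I*√4634116481553/736540441 ≈ 0.34751 + 0.0029227*I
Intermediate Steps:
d = I*√4634116481553/22711 (d = √(-8984 + 11599*(-1/22711)) = √(-8984 - 11599/22711) = √(-204047223/22711) = I*√4634116481553/22711 ≈ 94.787*I)
(11270 + d)/(6751 + 25680) = (11270 + I*√4634116481553/22711)/(6751 + 25680) = (11270 + I*√4634116481553/22711)/32431 = (11270 + I*√4634116481553/22711)*(1/32431) = 1610/4633 + I*√4634116481553/736540441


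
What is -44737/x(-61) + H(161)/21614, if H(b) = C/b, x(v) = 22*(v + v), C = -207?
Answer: 307663385/18458356 ≈ 16.668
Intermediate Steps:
x(v) = 44*v (x(v) = 22*(2*v) = 44*v)
H(b) = -207/b
-44737/x(-61) + H(161)/21614 = -44737/(44*(-61)) - 207/161/21614 = -44737/(-2684) - 207*1/161*(1/21614) = -44737*(-1/2684) - 9/7*1/21614 = 4067/244 - 9/151298 = 307663385/18458356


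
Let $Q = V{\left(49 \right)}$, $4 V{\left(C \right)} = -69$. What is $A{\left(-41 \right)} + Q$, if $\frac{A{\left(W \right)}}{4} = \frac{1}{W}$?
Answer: $- \frac{2845}{164} \approx -17.348$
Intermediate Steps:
$V{\left(C \right)} = - \frac{69}{4}$ ($V{\left(C \right)} = \frac{1}{4} \left(-69\right) = - \frac{69}{4}$)
$A{\left(W \right)} = \frac{4}{W}$
$Q = - \frac{69}{4} \approx -17.25$
$A{\left(-41 \right)} + Q = \frac{4}{-41} - \frac{69}{4} = 4 \left(- \frac{1}{41}\right) - \frac{69}{4} = - \frac{4}{41} - \frac{69}{4} = - \frac{2845}{164}$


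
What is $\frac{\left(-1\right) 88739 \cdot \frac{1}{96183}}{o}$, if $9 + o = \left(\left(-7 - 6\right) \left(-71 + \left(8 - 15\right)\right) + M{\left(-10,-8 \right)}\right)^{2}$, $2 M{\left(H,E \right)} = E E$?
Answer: $- \frac{12677}{15033499083} \approx -8.4325 \cdot 10^{-7}$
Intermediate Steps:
$M{\left(H,E \right)} = \frac{E^{2}}{2}$ ($M{\left(H,E \right)} = \frac{E E}{2} = \frac{E^{2}}{2}$)
$o = 1094107$ ($o = -9 + \left(\left(-7 - 6\right) \left(-71 + \left(8 - 15\right)\right) + \frac{\left(-8\right)^{2}}{2}\right)^{2} = -9 + \left(- 13 \left(-71 + \left(8 - 15\right)\right) + \frac{1}{2} \cdot 64\right)^{2} = -9 + \left(- 13 \left(-71 - 7\right) + 32\right)^{2} = -9 + \left(\left(-13\right) \left(-78\right) + 32\right)^{2} = -9 + \left(1014 + 32\right)^{2} = -9 + 1046^{2} = -9 + 1094116 = 1094107$)
$\frac{\left(-1\right) 88739 \cdot \frac{1}{96183}}{o} = \frac{\left(-1\right) 88739 \cdot \frac{1}{96183}}{1094107} = \left(-88739\right) \frac{1}{96183} \cdot \frac{1}{1094107} = \left(- \frac{88739}{96183}\right) \frac{1}{1094107} = - \frac{12677}{15033499083}$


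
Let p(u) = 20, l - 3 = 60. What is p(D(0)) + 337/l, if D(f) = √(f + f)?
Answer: 1597/63 ≈ 25.349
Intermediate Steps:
l = 63 (l = 3 + 60 = 63)
D(f) = √2*√f (D(f) = √(2*f) = √2*√f)
p(D(0)) + 337/l = 20 + 337/63 = 1597/63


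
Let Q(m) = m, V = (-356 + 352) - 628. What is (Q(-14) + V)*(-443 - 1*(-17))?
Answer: 275196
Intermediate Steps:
V = -632 (V = -4 - 628 = -632)
(Q(-14) + V)*(-443 - 1*(-17)) = (-14 - 632)*(-443 - 1*(-17)) = -646*(-443 + 17) = -646*(-426) = 275196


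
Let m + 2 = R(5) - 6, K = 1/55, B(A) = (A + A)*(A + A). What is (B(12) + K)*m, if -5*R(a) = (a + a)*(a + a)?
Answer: -887068/55 ≈ -16129.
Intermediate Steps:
R(a) = -4*a**2/5 (R(a) = -(a + a)*(a + a)/5 = -2*a*2*a/5 = -4*a**2/5)
B(A) = 4*A**2 (B(A) = (2*A)*(2*A) = 4*A**2)
K = 1/55 ≈ 0.018182
m = -28 (m = -2 + (-4/5*5**2 - 6) = -2 + (-4/5*25 - 6) = -2 + (-20 - 6) = -2 - 26 = -28)
(B(12) + K)*m = (4*12**2 + 1/55)*(-28) = (4*144 + 1/55)*(-28) = (576 + 1/55)*(-28) = (31681/55)*(-28) = -887068/55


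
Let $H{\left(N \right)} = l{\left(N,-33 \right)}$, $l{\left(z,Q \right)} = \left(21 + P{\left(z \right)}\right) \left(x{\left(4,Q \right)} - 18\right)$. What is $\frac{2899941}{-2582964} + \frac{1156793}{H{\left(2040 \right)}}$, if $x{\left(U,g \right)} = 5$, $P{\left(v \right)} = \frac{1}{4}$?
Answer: $- \frac{3985007710871}{951391740} \approx -4188.6$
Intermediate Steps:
$P{\left(v \right)} = \frac{1}{4}$
$l{\left(z,Q \right)} = - \frac{1105}{4}$ ($l{\left(z,Q \right)} = \left(21 + \frac{1}{4}\right) \left(5 - 18\right) = \frac{85}{4} \left(-13\right) = - \frac{1105}{4}$)
$H{\left(N \right)} = - \frac{1105}{4}$
$\frac{2899941}{-2582964} + \frac{1156793}{H{\left(2040 \right)}} = \frac{2899941}{-2582964} + \frac{1156793}{- \frac{1105}{4}} = 2899941 \left(- \frac{1}{2582964}\right) + 1156793 \left(- \frac{4}{1105}\right) = - \frac{966647}{860988} - \frac{4627172}{1105} = - \frac{3985007710871}{951391740}$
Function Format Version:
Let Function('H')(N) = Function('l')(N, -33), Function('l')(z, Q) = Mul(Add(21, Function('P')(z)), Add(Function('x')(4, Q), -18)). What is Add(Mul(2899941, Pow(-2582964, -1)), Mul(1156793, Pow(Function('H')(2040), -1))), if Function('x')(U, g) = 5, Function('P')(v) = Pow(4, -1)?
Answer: Rational(-3985007710871, 951391740) ≈ -4188.6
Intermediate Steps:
Function('P')(v) = Rational(1, 4)
Function('l')(z, Q) = Rational(-1105, 4) (Function('l')(z, Q) = Mul(Add(21, Rational(1, 4)), Add(5, -18)) = Mul(Rational(85, 4), -13) = Rational(-1105, 4))
Function('H')(N) = Rational(-1105, 4)
Add(Mul(2899941, Pow(-2582964, -1)), Mul(1156793, Pow(Function('H')(2040), -1))) = Add(Mul(2899941, Pow(-2582964, -1)), Mul(1156793, Pow(Rational(-1105, 4), -1))) = Add(Mul(2899941, Rational(-1, 2582964)), Mul(1156793, Rational(-4, 1105))) = Add(Rational(-966647, 860988), Rational(-4627172, 1105)) = Rational(-3985007710871, 951391740)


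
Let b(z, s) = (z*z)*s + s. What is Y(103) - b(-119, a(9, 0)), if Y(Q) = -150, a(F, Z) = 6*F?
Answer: -764898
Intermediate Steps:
b(z, s) = s + s*z² (b(z, s) = z²*s + s = s*z² + s = s + s*z²)
Y(103) - b(-119, a(9, 0)) = -150 - 6*9*(1 + (-119)²) = -150 - 54*(1 + 14161) = -150 - 54*14162 = -150 - 1*764748 = -150 - 764748 = -764898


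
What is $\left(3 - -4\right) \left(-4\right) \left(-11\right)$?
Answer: $308$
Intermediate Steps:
$\left(3 - -4\right) \left(-4\right) \left(-11\right) = \left(3 + 4\right) \left(-4\right) \left(-11\right) = 7 \left(-4\right) \left(-11\right) = \left(-28\right) \left(-11\right) = 308$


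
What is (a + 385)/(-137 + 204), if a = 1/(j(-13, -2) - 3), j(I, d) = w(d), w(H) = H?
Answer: 1924/335 ≈ 5.7433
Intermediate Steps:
j(I, d) = d
a = -1/5 (a = 1/(-2 - 3) = 1/(-5) = -1/5 ≈ -0.20000)
(a + 385)/(-137 + 204) = (-1/5 + 385)/(-137 + 204) = (1924/5)/67 = (1924/5)*(1/67) = 1924/335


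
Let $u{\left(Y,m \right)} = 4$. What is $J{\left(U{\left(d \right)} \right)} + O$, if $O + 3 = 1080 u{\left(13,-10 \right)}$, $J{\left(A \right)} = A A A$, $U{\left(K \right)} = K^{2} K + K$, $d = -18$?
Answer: $-200201620683$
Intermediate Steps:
$U{\left(K \right)} = K + K^{3}$ ($U{\left(K \right)} = K^{3} + K = K + K^{3}$)
$J{\left(A \right)} = A^{3}$ ($J{\left(A \right)} = A^{2} A = A^{3}$)
$O = 4317$ ($O = -3 + 1080 \cdot 4 = -3 + 4320 = 4317$)
$J{\left(U{\left(d \right)} \right)} + O = \left(-18 + \left(-18\right)^{3}\right)^{3} + 4317 = \left(-18 - 5832\right)^{3} + 4317 = \left(-5850\right)^{3} + 4317 = -200201625000 + 4317 = -200201620683$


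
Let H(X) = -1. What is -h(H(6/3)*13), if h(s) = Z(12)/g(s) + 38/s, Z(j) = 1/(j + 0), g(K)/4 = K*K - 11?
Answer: 288179/98592 ≈ 2.9229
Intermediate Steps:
g(K) = -44 + 4*K² (g(K) = 4*(K*K - 11) = 4*(K² - 11) = 4*(-11 + K²) = -44 + 4*K²)
Z(j) = 1/j
h(s) = 38/s + 1/(12*(-44 + 4*s²)) (h(s) = 1/(12*(-44 + 4*s²)) + 38/s = 38/s + 1/(12*(-44 + 4*s²)))
-h(H(6/3)*13) = -(-20064 - 1*13 + 1824*(-1*13)²)/(48*((-1*13))*(-11 + (-1*13)²)) = -(-20064 - 13 + 1824*(-13)²)/(48*(-13)*(-11 + (-13)²)) = -(-1)*(-20064 - 13 + 1824*169)/(48*13*(-11 + 169)) = -(-1)*(-20064 - 13 + 308256)/(48*13*158) = -(-1)*288179/(48*13*158) = -1*(-288179/98592) = 288179/98592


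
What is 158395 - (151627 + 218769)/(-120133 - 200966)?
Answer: 50860846501/321099 ≈ 1.5840e+5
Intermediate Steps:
158395 - (151627 + 218769)/(-120133 - 200966) = 158395 - 370396/(-321099) = 158395 - 370396*(-1)/321099 = 158395 - 1*(-370396/321099) = 158395 + 370396/321099 = 50860846501/321099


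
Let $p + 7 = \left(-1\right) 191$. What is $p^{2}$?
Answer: $39204$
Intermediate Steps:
$p = -198$ ($p = -7 - 191 = -198$)
$p^{2} = \left(-198\right)^{2} = 39204$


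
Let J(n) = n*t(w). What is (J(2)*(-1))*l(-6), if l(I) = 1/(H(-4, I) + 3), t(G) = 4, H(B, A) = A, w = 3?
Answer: 8/3 ≈ 2.6667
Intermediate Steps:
J(n) = 4*n (J(n) = n*4 = 4*n)
l(I) = 1/(3 + I) (l(I) = 1/(I + 3) = 1/(3 + I))
(J(2)*(-1))*l(-6) = ((4*2)*(-1))/(3 - 6) = (8*(-1))/(-3) = -8*(-⅓) = 8/3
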